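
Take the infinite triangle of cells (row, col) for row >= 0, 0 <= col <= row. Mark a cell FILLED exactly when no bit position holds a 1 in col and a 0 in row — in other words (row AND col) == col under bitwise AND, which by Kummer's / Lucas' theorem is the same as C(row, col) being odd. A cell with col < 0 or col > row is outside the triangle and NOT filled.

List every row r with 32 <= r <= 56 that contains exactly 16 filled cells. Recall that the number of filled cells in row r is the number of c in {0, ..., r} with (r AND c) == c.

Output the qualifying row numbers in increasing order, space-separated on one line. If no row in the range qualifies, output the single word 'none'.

Answer: 39 43 45 46 51 53 54

Derivation:
Row r has 2^popcount(r) filled cells, so we need popcount(r) = log2(16) = 4.
Scan r = 32..56 and keep those with exactly 4 one-bits:
r=32=100000 popcount=1 -> skip
r=33=100001 popcount=2 -> skip
r=34=100010 popcount=2 -> skip
r=35=100011 popcount=3 -> skip
r=36=100100 popcount=2 -> skip
r=37=100101 popcount=3 -> skip
r=38=100110 popcount=3 -> skip
r=39=100111 popcount=4 -> KEEP
r=40=101000 popcount=2 -> skip
r=41=101001 popcount=3 -> skip
r=42=101010 popcount=3 -> skip
r=43=101011 popcount=4 -> KEEP
r=44=101100 popcount=3 -> skip
r=45=101101 popcount=4 -> KEEP
r=46=101110 popcount=4 -> KEEP
r=47=101111 popcount=5 -> skip
r=48=110000 popcount=2 -> skip
r=49=110001 popcount=3 -> skip
r=50=110010 popcount=3 -> skip
r=51=110011 popcount=4 -> KEEP
r=52=110100 popcount=3 -> skip
r=53=110101 popcount=4 -> KEEP
r=54=110110 popcount=4 -> KEEP
r=55=110111 popcount=5 -> skip
r=56=111000 popcount=3 -> skip
Kept rows: 39 43 45 46 51 53 54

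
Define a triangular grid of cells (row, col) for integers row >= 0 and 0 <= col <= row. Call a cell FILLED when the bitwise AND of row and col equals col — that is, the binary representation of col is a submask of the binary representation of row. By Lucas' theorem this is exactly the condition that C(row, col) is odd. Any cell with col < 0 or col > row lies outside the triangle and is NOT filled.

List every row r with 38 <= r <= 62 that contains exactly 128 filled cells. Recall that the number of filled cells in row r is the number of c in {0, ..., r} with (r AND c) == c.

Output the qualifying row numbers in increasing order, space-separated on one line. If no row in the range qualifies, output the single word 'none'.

Row r has 2^popcount(r) filled cells, so we need popcount(r) = log2(128) = 7.
Scan r = 38..62 and keep those with exactly 7 one-bits:
r=38=100110 popcount=3 -> skip
r=39=100111 popcount=4 -> skip
r=40=101000 popcount=2 -> skip
r=41=101001 popcount=3 -> skip
r=42=101010 popcount=3 -> skip
r=43=101011 popcount=4 -> skip
r=44=101100 popcount=3 -> skip
r=45=101101 popcount=4 -> skip
r=46=101110 popcount=4 -> skip
r=47=101111 popcount=5 -> skip
r=48=110000 popcount=2 -> skip
r=49=110001 popcount=3 -> skip
r=50=110010 popcount=3 -> skip
r=51=110011 popcount=4 -> skip
r=52=110100 popcount=3 -> skip
r=53=110101 popcount=4 -> skip
r=54=110110 popcount=4 -> skip
r=55=110111 popcount=5 -> skip
r=56=111000 popcount=3 -> skip
r=57=111001 popcount=4 -> skip
r=58=111010 popcount=4 -> skip
r=59=111011 popcount=5 -> skip
r=60=111100 popcount=4 -> skip
r=61=111101 popcount=5 -> skip
r=62=111110 popcount=5 -> skip
Kept rows: none

Answer: none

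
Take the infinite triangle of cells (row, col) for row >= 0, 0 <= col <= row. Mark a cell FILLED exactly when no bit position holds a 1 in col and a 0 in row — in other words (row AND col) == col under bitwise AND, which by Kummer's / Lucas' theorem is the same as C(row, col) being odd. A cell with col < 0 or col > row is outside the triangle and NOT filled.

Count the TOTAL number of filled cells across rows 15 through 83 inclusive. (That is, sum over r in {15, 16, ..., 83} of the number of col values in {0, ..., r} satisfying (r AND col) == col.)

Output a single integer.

r15=1111 pc4: +16 =16
r16=10000 pc1: +2 =18
r17=10001 pc2: +4 =22
r18=10010 pc2: +4 =26
r19=10011 pc3: +8 =34
r20=10100 pc2: +4 =38
r21=10101 pc3: +8 =46
r22=10110 pc3: +8 =54
r23=10111 pc4: +16 =70
r24=11000 pc2: +4 =74
r25=11001 pc3: +8 =82
r26=11010 pc3: +8 =90
r27=11011 pc4: +16 =106
r28=11100 pc3: +8 =114
r29=11101 pc4: +16 =130
r30=11110 pc4: +16 =146
r31=11111 pc5: +32 =178
r32=100000 pc1: +2 =180
r33=100001 pc2: +4 =184
r34=100010 pc2: +4 =188
r35=100011 pc3: +8 =196
r36=100100 pc2: +4 =200
r37=100101 pc3: +8 =208
r38=100110 pc3: +8 =216
r39=100111 pc4: +16 =232
r40=101000 pc2: +4 =236
r41=101001 pc3: +8 =244
r42=101010 pc3: +8 =252
r43=101011 pc4: +16 =268
r44=101100 pc3: +8 =276
r45=101101 pc4: +16 =292
r46=101110 pc4: +16 =308
r47=101111 pc5: +32 =340
r48=110000 pc2: +4 =344
r49=110001 pc3: +8 =352
r50=110010 pc3: +8 =360
r51=110011 pc4: +16 =376
r52=110100 pc3: +8 =384
r53=110101 pc4: +16 =400
r54=110110 pc4: +16 =416
r55=110111 pc5: +32 =448
r56=111000 pc3: +8 =456
r57=111001 pc4: +16 =472
r58=111010 pc4: +16 =488
r59=111011 pc5: +32 =520
r60=111100 pc4: +16 =536
r61=111101 pc5: +32 =568
r62=111110 pc5: +32 =600
r63=111111 pc6: +64 =664
r64=1000000 pc1: +2 =666
r65=1000001 pc2: +4 =670
r66=1000010 pc2: +4 =674
r67=1000011 pc3: +8 =682
r68=1000100 pc2: +4 =686
r69=1000101 pc3: +8 =694
r70=1000110 pc3: +8 =702
r71=1000111 pc4: +16 =718
r72=1001000 pc2: +4 =722
r73=1001001 pc3: +8 =730
r74=1001010 pc3: +8 =738
r75=1001011 pc4: +16 =754
r76=1001100 pc3: +8 =762
r77=1001101 pc4: +16 =778
r78=1001110 pc4: +16 =794
r79=1001111 pc5: +32 =826
r80=1010000 pc2: +4 =830
r81=1010001 pc3: +8 =838
r82=1010010 pc3: +8 =846
r83=1010011 pc4: +16 =862

Answer: 862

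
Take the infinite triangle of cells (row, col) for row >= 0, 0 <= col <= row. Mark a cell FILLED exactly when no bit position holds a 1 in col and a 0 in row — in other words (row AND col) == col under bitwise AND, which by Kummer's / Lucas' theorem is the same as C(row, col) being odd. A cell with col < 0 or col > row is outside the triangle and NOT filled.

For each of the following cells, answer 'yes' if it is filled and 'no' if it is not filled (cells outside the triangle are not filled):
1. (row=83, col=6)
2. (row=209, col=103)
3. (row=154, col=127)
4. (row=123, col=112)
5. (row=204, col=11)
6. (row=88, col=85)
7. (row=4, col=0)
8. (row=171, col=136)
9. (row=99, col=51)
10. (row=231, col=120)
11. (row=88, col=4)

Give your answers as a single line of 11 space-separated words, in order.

(83,6): row=0b1010011, col=0b110, row AND col = 0b10 = 2; 2 != 6 -> empty
(209,103): row=0b11010001, col=0b1100111, row AND col = 0b1000001 = 65; 65 != 103 -> empty
(154,127): row=0b10011010, col=0b1111111, row AND col = 0b11010 = 26; 26 != 127 -> empty
(123,112): row=0b1111011, col=0b1110000, row AND col = 0b1110000 = 112; 112 == 112 -> filled
(204,11): row=0b11001100, col=0b1011, row AND col = 0b1000 = 8; 8 != 11 -> empty
(88,85): row=0b1011000, col=0b1010101, row AND col = 0b1010000 = 80; 80 != 85 -> empty
(4,0): row=0b100, col=0b0, row AND col = 0b0 = 0; 0 == 0 -> filled
(171,136): row=0b10101011, col=0b10001000, row AND col = 0b10001000 = 136; 136 == 136 -> filled
(99,51): row=0b1100011, col=0b110011, row AND col = 0b100011 = 35; 35 != 51 -> empty
(231,120): row=0b11100111, col=0b1111000, row AND col = 0b1100000 = 96; 96 != 120 -> empty
(88,4): row=0b1011000, col=0b100, row AND col = 0b0 = 0; 0 != 4 -> empty

Answer: no no no yes no no yes yes no no no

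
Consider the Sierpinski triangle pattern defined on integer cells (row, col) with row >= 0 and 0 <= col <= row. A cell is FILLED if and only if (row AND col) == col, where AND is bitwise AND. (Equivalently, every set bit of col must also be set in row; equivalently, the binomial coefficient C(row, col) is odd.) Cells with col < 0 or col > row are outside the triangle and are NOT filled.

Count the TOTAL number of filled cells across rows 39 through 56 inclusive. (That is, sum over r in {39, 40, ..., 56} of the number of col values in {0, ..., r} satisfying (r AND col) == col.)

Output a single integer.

Answer: 240

Derivation:
r39=100111 pc4: +16 =16
r40=101000 pc2: +4 =20
r41=101001 pc3: +8 =28
r42=101010 pc3: +8 =36
r43=101011 pc4: +16 =52
r44=101100 pc3: +8 =60
r45=101101 pc4: +16 =76
r46=101110 pc4: +16 =92
r47=101111 pc5: +32 =124
r48=110000 pc2: +4 =128
r49=110001 pc3: +8 =136
r50=110010 pc3: +8 =144
r51=110011 pc4: +16 =160
r52=110100 pc3: +8 =168
r53=110101 pc4: +16 =184
r54=110110 pc4: +16 =200
r55=110111 pc5: +32 =232
r56=111000 pc3: +8 =240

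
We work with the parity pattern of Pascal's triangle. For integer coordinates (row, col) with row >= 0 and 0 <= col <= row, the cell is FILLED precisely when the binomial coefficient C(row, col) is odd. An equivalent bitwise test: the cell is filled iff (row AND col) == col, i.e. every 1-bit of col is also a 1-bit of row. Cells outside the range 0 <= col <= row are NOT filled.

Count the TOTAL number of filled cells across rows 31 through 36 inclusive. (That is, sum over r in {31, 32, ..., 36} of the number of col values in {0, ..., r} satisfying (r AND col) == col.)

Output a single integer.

Answer: 54

Derivation:
r31=11111 pc5: +32 =32
r32=100000 pc1: +2 =34
r33=100001 pc2: +4 =38
r34=100010 pc2: +4 =42
r35=100011 pc3: +8 =50
r36=100100 pc2: +4 =54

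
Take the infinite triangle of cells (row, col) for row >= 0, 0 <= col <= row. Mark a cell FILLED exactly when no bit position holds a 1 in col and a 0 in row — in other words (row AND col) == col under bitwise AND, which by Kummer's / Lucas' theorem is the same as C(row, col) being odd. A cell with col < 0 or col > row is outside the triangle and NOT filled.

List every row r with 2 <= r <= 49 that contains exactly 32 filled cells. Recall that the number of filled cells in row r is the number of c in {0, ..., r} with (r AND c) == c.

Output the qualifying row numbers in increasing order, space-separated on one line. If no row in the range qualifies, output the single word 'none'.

Row r has 2^popcount(r) filled cells, so we need popcount(r) = log2(32) = 5.
Scan r = 2..49 and keep those with exactly 5 one-bits:
r=2=10 popcount=1 -> skip
r=3=11 popcount=2 -> skip
r=4=100 popcount=1 -> skip
r=5=101 popcount=2 -> skip
r=6=110 popcount=2 -> skip
r=7=111 popcount=3 -> skip
r=8=1000 popcount=1 -> skip
r=9=1001 popcount=2 -> skip
r=10=1010 popcount=2 -> skip
r=11=1011 popcount=3 -> skip
r=12=1100 popcount=2 -> skip
r=13=1101 popcount=3 -> skip
r=14=1110 popcount=3 -> skip
r=15=1111 popcount=4 -> skip
r=16=10000 popcount=1 -> skip
r=17=10001 popcount=2 -> skip
r=18=10010 popcount=2 -> skip
r=19=10011 popcount=3 -> skip
r=20=10100 popcount=2 -> skip
r=21=10101 popcount=3 -> skip
r=22=10110 popcount=3 -> skip
r=23=10111 popcount=4 -> skip
r=24=11000 popcount=2 -> skip
r=25=11001 popcount=3 -> skip
r=26=11010 popcount=3 -> skip
r=27=11011 popcount=4 -> skip
r=28=11100 popcount=3 -> skip
r=29=11101 popcount=4 -> skip
r=30=11110 popcount=4 -> skip
r=31=11111 popcount=5 -> KEEP
r=32=100000 popcount=1 -> skip
r=33=100001 popcount=2 -> skip
r=34=100010 popcount=2 -> skip
r=35=100011 popcount=3 -> skip
r=36=100100 popcount=2 -> skip
r=37=100101 popcount=3 -> skip
r=38=100110 popcount=3 -> skip
r=39=100111 popcount=4 -> skip
r=40=101000 popcount=2 -> skip
r=41=101001 popcount=3 -> skip
r=42=101010 popcount=3 -> skip
r=43=101011 popcount=4 -> skip
r=44=101100 popcount=3 -> skip
r=45=101101 popcount=4 -> skip
r=46=101110 popcount=4 -> skip
r=47=101111 popcount=5 -> KEEP
r=48=110000 popcount=2 -> skip
r=49=110001 popcount=3 -> skip
Kept rows: 31 47

Answer: 31 47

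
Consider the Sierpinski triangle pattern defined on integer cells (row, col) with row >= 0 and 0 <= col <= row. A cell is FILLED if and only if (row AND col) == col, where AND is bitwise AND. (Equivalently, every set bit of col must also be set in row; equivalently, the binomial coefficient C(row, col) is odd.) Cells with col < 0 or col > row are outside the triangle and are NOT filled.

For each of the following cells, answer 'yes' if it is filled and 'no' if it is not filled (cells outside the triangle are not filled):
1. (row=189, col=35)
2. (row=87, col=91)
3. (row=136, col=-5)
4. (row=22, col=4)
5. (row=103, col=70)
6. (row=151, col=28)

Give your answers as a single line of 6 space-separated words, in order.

(189,35): row=0b10111101, col=0b100011, row AND col = 0b100001 = 33; 33 != 35 -> empty
(87,91): col outside [0, 87] -> not filled
(136,-5): col outside [0, 136] -> not filled
(22,4): row=0b10110, col=0b100, row AND col = 0b100 = 4; 4 == 4 -> filled
(103,70): row=0b1100111, col=0b1000110, row AND col = 0b1000110 = 70; 70 == 70 -> filled
(151,28): row=0b10010111, col=0b11100, row AND col = 0b10100 = 20; 20 != 28 -> empty

Answer: no no no yes yes no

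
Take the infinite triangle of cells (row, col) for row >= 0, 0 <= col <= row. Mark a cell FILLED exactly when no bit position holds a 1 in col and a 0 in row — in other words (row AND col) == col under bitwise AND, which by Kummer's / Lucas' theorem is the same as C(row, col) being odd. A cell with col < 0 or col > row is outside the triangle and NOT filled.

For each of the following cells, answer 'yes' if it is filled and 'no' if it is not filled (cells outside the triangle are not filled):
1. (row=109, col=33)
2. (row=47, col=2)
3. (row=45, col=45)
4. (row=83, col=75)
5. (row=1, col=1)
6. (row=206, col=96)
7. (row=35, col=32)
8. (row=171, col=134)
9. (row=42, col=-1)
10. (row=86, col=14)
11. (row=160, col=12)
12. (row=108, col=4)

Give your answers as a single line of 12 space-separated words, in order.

(109,33): row=0b1101101, col=0b100001, row AND col = 0b100001 = 33; 33 == 33 -> filled
(47,2): row=0b101111, col=0b10, row AND col = 0b10 = 2; 2 == 2 -> filled
(45,45): row=0b101101, col=0b101101, row AND col = 0b101101 = 45; 45 == 45 -> filled
(83,75): row=0b1010011, col=0b1001011, row AND col = 0b1000011 = 67; 67 != 75 -> empty
(1,1): row=0b1, col=0b1, row AND col = 0b1 = 1; 1 == 1 -> filled
(206,96): row=0b11001110, col=0b1100000, row AND col = 0b1000000 = 64; 64 != 96 -> empty
(35,32): row=0b100011, col=0b100000, row AND col = 0b100000 = 32; 32 == 32 -> filled
(171,134): row=0b10101011, col=0b10000110, row AND col = 0b10000010 = 130; 130 != 134 -> empty
(42,-1): col outside [0, 42] -> not filled
(86,14): row=0b1010110, col=0b1110, row AND col = 0b110 = 6; 6 != 14 -> empty
(160,12): row=0b10100000, col=0b1100, row AND col = 0b0 = 0; 0 != 12 -> empty
(108,4): row=0b1101100, col=0b100, row AND col = 0b100 = 4; 4 == 4 -> filled

Answer: yes yes yes no yes no yes no no no no yes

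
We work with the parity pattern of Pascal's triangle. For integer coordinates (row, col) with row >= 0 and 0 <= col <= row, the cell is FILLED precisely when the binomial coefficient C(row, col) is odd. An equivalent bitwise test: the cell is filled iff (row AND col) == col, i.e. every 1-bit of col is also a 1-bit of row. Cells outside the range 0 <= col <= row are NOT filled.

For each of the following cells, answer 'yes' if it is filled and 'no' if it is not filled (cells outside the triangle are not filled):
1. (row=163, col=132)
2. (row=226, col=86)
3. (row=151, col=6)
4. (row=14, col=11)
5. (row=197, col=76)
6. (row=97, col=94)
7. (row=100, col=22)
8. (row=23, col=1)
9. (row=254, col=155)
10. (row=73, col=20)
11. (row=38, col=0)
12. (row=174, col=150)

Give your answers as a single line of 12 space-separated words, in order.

(163,132): row=0b10100011, col=0b10000100, row AND col = 0b10000000 = 128; 128 != 132 -> empty
(226,86): row=0b11100010, col=0b1010110, row AND col = 0b1000010 = 66; 66 != 86 -> empty
(151,6): row=0b10010111, col=0b110, row AND col = 0b110 = 6; 6 == 6 -> filled
(14,11): row=0b1110, col=0b1011, row AND col = 0b1010 = 10; 10 != 11 -> empty
(197,76): row=0b11000101, col=0b1001100, row AND col = 0b1000100 = 68; 68 != 76 -> empty
(97,94): row=0b1100001, col=0b1011110, row AND col = 0b1000000 = 64; 64 != 94 -> empty
(100,22): row=0b1100100, col=0b10110, row AND col = 0b100 = 4; 4 != 22 -> empty
(23,1): row=0b10111, col=0b1, row AND col = 0b1 = 1; 1 == 1 -> filled
(254,155): row=0b11111110, col=0b10011011, row AND col = 0b10011010 = 154; 154 != 155 -> empty
(73,20): row=0b1001001, col=0b10100, row AND col = 0b0 = 0; 0 != 20 -> empty
(38,0): row=0b100110, col=0b0, row AND col = 0b0 = 0; 0 == 0 -> filled
(174,150): row=0b10101110, col=0b10010110, row AND col = 0b10000110 = 134; 134 != 150 -> empty

Answer: no no yes no no no no yes no no yes no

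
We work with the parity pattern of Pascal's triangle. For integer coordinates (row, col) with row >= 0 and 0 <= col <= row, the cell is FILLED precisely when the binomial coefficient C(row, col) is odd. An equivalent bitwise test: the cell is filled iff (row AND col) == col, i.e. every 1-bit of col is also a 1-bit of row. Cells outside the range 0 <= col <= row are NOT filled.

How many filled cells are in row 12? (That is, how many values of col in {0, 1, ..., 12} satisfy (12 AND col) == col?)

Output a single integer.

12 in binary = 1100
popcount(12) = number of 1-bits in 1100 = 2
A col c satisfies (12 AND c) == c iff every set bit of c is also set in 12; each of the 2 set bits of 12 can independently be on or off in c.
count = 2^2 = 4

Answer: 4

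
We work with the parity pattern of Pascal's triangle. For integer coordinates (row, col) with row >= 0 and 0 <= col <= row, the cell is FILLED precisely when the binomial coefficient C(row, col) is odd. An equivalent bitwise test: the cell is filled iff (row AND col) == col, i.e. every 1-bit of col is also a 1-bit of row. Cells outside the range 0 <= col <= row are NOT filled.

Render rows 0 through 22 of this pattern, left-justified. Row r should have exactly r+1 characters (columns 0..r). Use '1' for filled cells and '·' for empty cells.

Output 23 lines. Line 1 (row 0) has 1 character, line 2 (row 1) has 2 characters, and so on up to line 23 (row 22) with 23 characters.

r0=0: 1
r1=1: 11
r2=10: 1·1
r3=11: 1111
r4=100: 1···1
r5=101: 11··11
r6=110: 1·1·1·1
r7=111: 11111111
r8=1000: 1·······1
r9=1001: 11······11
r10=1010: 1·1·····1·1
r11=1011: 1111····1111
r12=1100: 1···1···1···1
r13=1101: 11··11··11··11
r14=1110: 1·1·1·1·1·1·1·1
r15=1111: 1111111111111111
r16=10000: 1···············1
r17=10001: 11··············11
r18=10010: 1·1·············1·1
r19=10011: 1111············1111
r20=10100: 1···1···········1···1
r21=10101: 11··11··········11··11
r22=10110: 1·1·1·1·········1·1·1·1

Answer: 1
11
1·1
1111
1···1
11··11
1·1·1·1
11111111
1·······1
11······11
1·1·····1·1
1111····1111
1···1···1···1
11··11··11··11
1·1·1·1·1·1·1·1
1111111111111111
1···············1
11··············11
1·1·············1·1
1111············1111
1···1···········1···1
11··11··········11··11
1·1·1·1·········1·1·1·1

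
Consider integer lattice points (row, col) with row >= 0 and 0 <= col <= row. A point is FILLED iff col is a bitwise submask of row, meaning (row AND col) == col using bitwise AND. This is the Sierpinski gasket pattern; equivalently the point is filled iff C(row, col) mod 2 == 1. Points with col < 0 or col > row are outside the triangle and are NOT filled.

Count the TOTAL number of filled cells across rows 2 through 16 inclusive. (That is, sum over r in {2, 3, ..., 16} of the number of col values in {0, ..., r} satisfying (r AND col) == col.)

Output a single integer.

r2=10 pc1: +2 =2
r3=11 pc2: +4 =6
r4=100 pc1: +2 =8
r5=101 pc2: +4 =12
r6=110 pc2: +4 =16
r7=111 pc3: +8 =24
r8=1000 pc1: +2 =26
r9=1001 pc2: +4 =30
r10=1010 pc2: +4 =34
r11=1011 pc3: +8 =42
r12=1100 pc2: +4 =46
r13=1101 pc3: +8 =54
r14=1110 pc3: +8 =62
r15=1111 pc4: +16 =78
r16=10000 pc1: +2 =80

Answer: 80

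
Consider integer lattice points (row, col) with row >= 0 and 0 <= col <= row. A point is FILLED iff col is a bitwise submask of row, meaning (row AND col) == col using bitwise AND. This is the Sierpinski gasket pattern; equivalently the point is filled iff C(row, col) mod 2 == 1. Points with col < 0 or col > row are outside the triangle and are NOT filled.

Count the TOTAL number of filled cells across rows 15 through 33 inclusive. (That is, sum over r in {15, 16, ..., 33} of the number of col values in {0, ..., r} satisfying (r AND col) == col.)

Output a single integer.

r15=1111 pc4: +16 =16
r16=10000 pc1: +2 =18
r17=10001 pc2: +4 =22
r18=10010 pc2: +4 =26
r19=10011 pc3: +8 =34
r20=10100 pc2: +4 =38
r21=10101 pc3: +8 =46
r22=10110 pc3: +8 =54
r23=10111 pc4: +16 =70
r24=11000 pc2: +4 =74
r25=11001 pc3: +8 =82
r26=11010 pc3: +8 =90
r27=11011 pc4: +16 =106
r28=11100 pc3: +8 =114
r29=11101 pc4: +16 =130
r30=11110 pc4: +16 =146
r31=11111 pc5: +32 =178
r32=100000 pc1: +2 =180
r33=100001 pc2: +4 =184

Answer: 184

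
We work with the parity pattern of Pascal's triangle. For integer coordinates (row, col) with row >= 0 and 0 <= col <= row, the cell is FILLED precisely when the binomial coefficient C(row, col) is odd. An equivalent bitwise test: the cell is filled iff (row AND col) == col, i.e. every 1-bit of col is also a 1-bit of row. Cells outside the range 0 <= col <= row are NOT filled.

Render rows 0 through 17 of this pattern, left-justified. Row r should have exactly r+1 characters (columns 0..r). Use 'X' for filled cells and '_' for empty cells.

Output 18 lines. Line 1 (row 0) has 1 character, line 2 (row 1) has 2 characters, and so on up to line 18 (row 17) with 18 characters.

r0=0: X
r1=1: XX
r2=10: X_X
r3=11: XXXX
r4=100: X___X
r5=101: XX__XX
r6=110: X_X_X_X
r7=111: XXXXXXXX
r8=1000: X_______X
r9=1001: XX______XX
r10=1010: X_X_____X_X
r11=1011: XXXX____XXXX
r12=1100: X___X___X___X
r13=1101: XX__XX__XX__XX
r14=1110: X_X_X_X_X_X_X_X
r15=1111: XXXXXXXXXXXXXXXX
r16=10000: X_______________X
r17=10001: XX______________XX

Answer: X
XX
X_X
XXXX
X___X
XX__XX
X_X_X_X
XXXXXXXX
X_______X
XX______XX
X_X_____X_X
XXXX____XXXX
X___X___X___X
XX__XX__XX__XX
X_X_X_X_X_X_X_X
XXXXXXXXXXXXXXXX
X_______________X
XX______________XX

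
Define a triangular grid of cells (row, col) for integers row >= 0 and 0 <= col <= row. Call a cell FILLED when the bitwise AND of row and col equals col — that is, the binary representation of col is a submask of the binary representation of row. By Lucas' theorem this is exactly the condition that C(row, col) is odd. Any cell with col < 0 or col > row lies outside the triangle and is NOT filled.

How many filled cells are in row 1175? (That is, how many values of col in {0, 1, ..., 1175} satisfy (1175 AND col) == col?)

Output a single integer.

Answer: 64

Derivation:
1175 in binary = 10010010111
popcount(1175) = number of 1-bits in 10010010111 = 6
A col c satisfies (1175 AND c) == c iff every set bit of c is also set in 1175; each of the 6 set bits of 1175 can independently be on or off in c.
count = 2^6 = 64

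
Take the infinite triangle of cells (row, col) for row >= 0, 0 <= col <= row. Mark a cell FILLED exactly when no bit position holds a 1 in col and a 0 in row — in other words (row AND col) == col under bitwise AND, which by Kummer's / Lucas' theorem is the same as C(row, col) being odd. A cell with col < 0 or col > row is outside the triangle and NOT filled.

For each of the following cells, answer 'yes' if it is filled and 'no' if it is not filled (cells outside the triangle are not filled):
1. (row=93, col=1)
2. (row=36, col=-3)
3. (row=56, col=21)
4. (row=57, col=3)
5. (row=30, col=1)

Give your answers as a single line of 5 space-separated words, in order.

Answer: yes no no no no

Derivation:
(93,1): row=0b1011101, col=0b1, row AND col = 0b1 = 1; 1 == 1 -> filled
(36,-3): col outside [0, 36] -> not filled
(56,21): row=0b111000, col=0b10101, row AND col = 0b10000 = 16; 16 != 21 -> empty
(57,3): row=0b111001, col=0b11, row AND col = 0b1 = 1; 1 != 3 -> empty
(30,1): row=0b11110, col=0b1, row AND col = 0b0 = 0; 0 != 1 -> empty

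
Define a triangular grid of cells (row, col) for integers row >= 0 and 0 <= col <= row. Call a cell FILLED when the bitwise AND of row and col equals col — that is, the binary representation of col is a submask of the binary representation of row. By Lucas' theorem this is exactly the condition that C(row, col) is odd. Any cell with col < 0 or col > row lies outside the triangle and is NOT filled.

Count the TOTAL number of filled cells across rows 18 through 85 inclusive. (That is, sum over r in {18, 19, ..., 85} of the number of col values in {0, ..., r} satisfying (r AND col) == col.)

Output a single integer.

Answer: 864

Derivation:
r18=10010 pc2: +4 =4
r19=10011 pc3: +8 =12
r20=10100 pc2: +4 =16
r21=10101 pc3: +8 =24
r22=10110 pc3: +8 =32
r23=10111 pc4: +16 =48
r24=11000 pc2: +4 =52
r25=11001 pc3: +8 =60
r26=11010 pc3: +8 =68
r27=11011 pc4: +16 =84
r28=11100 pc3: +8 =92
r29=11101 pc4: +16 =108
r30=11110 pc4: +16 =124
r31=11111 pc5: +32 =156
r32=100000 pc1: +2 =158
r33=100001 pc2: +4 =162
r34=100010 pc2: +4 =166
r35=100011 pc3: +8 =174
r36=100100 pc2: +4 =178
r37=100101 pc3: +8 =186
r38=100110 pc3: +8 =194
r39=100111 pc4: +16 =210
r40=101000 pc2: +4 =214
r41=101001 pc3: +8 =222
r42=101010 pc3: +8 =230
r43=101011 pc4: +16 =246
r44=101100 pc3: +8 =254
r45=101101 pc4: +16 =270
r46=101110 pc4: +16 =286
r47=101111 pc5: +32 =318
r48=110000 pc2: +4 =322
r49=110001 pc3: +8 =330
r50=110010 pc3: +8 =338
r51=110011 pc4: +16 =354
r52=110100 pc3: +8 =362
r53=110101 pc4: +16 =378
r54=110110 pc4: +16 =394
r55=110111 pc5: +32 =426
r56=111000 pc3: +8 =434
r57=111001 pc4: +16 =450
r58=111010 pc4: +16 =466
r59=111011 pc5: +32 =498
r60=111100 pc4: +16 =514
r61=111101 pc5: +32 =546
r62=111110 pc5: +32 =578
r63=111111 pc6: +64 =642
r64=1000000 pc1: +2 =644
r65=1000001 pc2: +4 =648
r66=1000010 pc2: +4 =652
r67=1000011 pc3: +8 =660
r68=1000100 pc2: +4 =664
r69=1000101 pc3: +8 =672
r70=1000110 pc3: +8 =680
r71=1000111 pc4: +16 =696
r72=1001000 pc2: +4 =700
r73=1001001 pc3: +8 =708
r74=1001010 pc3: +8 =716
r75=1001011 pc4: +16 =732
r76=1001100 pc3: +8 =740
r77=1001101 pc4: +16 =756
r78=1001110 pc4: +16 =772
r79=1001111 pc5: +32 =804
r80=1010000 pc2: +4 =808
r81=1010001 pc3: +8 =816
r82=1010010 pc3: +8 =824
r83=1010011 pc4: +16 =840
r84=1010100 pc3: +8 =848
r85=1010101 pc4: +16 =864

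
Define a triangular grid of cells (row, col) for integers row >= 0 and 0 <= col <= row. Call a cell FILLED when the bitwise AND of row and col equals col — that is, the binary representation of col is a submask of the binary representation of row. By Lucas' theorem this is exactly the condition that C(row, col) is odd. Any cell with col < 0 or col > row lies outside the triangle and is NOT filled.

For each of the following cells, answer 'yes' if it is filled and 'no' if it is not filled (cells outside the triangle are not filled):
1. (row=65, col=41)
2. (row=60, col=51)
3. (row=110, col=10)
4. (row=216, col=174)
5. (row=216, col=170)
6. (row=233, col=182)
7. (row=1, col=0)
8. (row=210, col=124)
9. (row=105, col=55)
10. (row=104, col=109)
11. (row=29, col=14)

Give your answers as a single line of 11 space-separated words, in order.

(65,41): row=0b1000001, col=0b101001, row AND col = 0b1 = 1; 1 != 41 -> empty
(60,51): row=0b111100, col=0b110011, row AND col = 0b110000 = 48; 48 != 51 -> empty
(110,10): row=0b1101110, col=0b1010, row AND col = 0b1010 = 10; 10 == 10 -> filled
(216,174): row=0b11011000, col=0b10101110, row AND col = 0b10001000 = 136; 136 != 174 -> empty
(216,170): row=0b11011000, col=0b10101010, row AND col = 0b10001000 = 136; 136 != 170 -> empty
(233,182): row=0b11101001, col=0b10110110, row AND col = 0b10100000 = 160; 160 != 182 -> empty
(1,0): row=0b1, col=0b0, row AND col = 0b0 = 0; 0 == 0 -> filled
(210,124): row=0b11010010, col=0b1111100, row AND col = 0b1010000 = 80; 80 != 124 -> empty
(105,55): row=0b1101001, col=0b110111, row AND col = 0b100001 = 33; 33 != 55 -> empty
(104,109): col outside [0, 104] -> not filled
(29,14): row=0b11101, col=0b1110, row AND col = 0b1100 = 12; 12 != 14 -> empty

Answer: no no yes no no no yes no no no no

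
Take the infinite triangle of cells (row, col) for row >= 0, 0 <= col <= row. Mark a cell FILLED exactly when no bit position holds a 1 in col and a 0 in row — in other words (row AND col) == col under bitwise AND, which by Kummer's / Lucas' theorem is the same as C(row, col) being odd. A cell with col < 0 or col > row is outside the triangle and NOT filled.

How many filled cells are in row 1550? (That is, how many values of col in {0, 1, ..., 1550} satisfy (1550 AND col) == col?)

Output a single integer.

1550 in binary = 11000001110
popcount(1550) = number of 1-bits in 11000001110 = 5
A col c satisfies (1550 AND c) == c iff every set bit of c is also set in 1550; each of the 5 set bits of 1550 can independently be on or off in c.
count = 2^5 = 32

Answer: 32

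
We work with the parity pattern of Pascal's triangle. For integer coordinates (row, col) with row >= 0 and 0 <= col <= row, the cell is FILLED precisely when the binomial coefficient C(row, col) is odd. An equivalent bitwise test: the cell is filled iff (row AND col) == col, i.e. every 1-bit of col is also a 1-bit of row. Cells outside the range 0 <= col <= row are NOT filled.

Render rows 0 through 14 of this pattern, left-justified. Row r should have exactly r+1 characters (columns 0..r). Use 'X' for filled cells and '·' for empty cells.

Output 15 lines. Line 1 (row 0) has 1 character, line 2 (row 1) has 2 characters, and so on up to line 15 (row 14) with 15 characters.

Answer: X
XX
X·X
XXXX
X···X
XX··XX
X·X·X·X
XXXXXXXX
X·······X
XX······XX
X·X·····X·X
XXXX····XXXX
X···X···X···X
XX··XX··XX··XX
X·X·X·X·X·X·X·X

Derivation:
r0=0: X
r1=1: XX
r2=10: X·X
r3=11: XXXX
r4=100: X···X
r5=101: XX··XX
r6=110: X·X·X·X
r7=111: XXXXXXXX
r8=1000: X·······X
r9=1001: XX······XX
r10=1010: X·X·····X·X
r11=1011: XXXX····XXXX
r12=1100: X···X···X···X
r13=1101: XX··XX··XX··XX
r14=1110: X·X·X·X·X·X·X·X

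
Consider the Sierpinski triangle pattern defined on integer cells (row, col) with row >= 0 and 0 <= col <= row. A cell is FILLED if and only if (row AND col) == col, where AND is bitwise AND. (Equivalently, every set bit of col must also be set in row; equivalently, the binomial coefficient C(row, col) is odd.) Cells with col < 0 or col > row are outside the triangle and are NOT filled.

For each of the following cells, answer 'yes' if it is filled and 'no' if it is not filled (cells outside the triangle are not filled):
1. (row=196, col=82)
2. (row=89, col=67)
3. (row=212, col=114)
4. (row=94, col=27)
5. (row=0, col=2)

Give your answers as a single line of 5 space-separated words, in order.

(196,82): row=0b11000100, col=0b1010010, row AND col = 0b1000000 = 64; 64 != 82 -> empty
(89,67): row=0b1011001, col=0b1000011, row AND col = 0b1000001 = 65; 65 != 67 -> empty
(212,114): row=0b11010100, col=0b1110010, row AND col = 0b1010000 = 80; 80 != 114 -> empty
(94,27): row=0b1011110, col=0b11011, row AND col = 0b11010 = 26; 26 != 27 -> empty
(0,2): col outside [0, 0] -> not filled

Answer: no no no no no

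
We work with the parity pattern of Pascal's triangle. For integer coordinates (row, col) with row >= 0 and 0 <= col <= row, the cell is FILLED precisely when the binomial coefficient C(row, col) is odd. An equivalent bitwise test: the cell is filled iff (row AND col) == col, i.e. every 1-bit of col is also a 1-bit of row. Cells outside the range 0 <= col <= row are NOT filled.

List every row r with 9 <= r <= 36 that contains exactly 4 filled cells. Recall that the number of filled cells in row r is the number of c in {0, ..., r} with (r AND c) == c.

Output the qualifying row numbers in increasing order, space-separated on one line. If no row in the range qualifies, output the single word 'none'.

Answer: 9 10 12 17 18 20 24 33 34 36

Derivation:
Row r has 2^popcount(r) filled cells, so we need popcount(r) = log2(4) = 2.
Scan r = 9..36 and keep those with exactly 2 one-bits:
r=9=1001 popcount=2 -> KEEP
r=10=1010 popcount=2 -> KEEP
r=11=1011 popcount=3 -> skip
r=12=1100 popcount=2 -> KEEP
r=13=1101 popcount=3 -> skip
r=14=1110 popcount=3 -> skip
r=15=1111 popcount=4 -> skip
r=16=10000 popcount=1 -> skip
r=17=10001 popcount=2 -> KEEP
r=18=10010 popcount=2 -> KEEP
r=19=10011 popcount=3 -> skip
r=20=10100 popcount=2 -> KEEP
r=21=10101 popcount=3 -> skip
r=22=10110 popcount=3 -> skip
r=23=10111 popcount=4 -> skip
r=24=11000 popcount=2 -> KEEP
r=25=11001 popcount=3 -> skip
r=26=11010 popcount=3 -> skip
r=27=11011 popcount=4 -> skip
r=28=11100 popcount=3 -> skip
r=29=11101 popcount=4 -> skip
r=30=11110 popcount=4 -> skip
r=31=11111 popcount=5 -> skip
r=32=100000 popcount=1 -> skip
r=33=100001 popcount=2 -> KEEP
r=34=100010 popcount=2 -> KEEP
r=35=100011 popcount=3 -> skip
r=36=100100 popcount=2 -> KEEP
Kept rows: 9 10 12 17 18 20 24 33 34 36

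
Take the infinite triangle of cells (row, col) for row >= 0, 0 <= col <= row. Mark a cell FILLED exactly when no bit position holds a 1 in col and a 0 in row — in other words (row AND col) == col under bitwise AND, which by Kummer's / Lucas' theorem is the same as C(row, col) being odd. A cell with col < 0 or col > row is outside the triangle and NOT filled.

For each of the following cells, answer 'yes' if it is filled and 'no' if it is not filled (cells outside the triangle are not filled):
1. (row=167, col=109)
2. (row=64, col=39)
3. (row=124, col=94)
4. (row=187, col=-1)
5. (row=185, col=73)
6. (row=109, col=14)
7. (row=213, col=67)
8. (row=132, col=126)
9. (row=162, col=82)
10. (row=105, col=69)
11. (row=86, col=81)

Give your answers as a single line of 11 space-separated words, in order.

Answer: no no no no no no no no no no no

Derivation:
(167,109): row=0b10100111, col=0b1101101, row AND col = 0b100101 = 37; 37 != 109 -> empty
(64,39): row=0b1000000, col=0b100111, row AND col = 0b0 = 0; 0 != 39 -> empty
(124,94): row=0b1111100, col=0b1011110, row AND col = 0b1011100 = 92; 92 != 94 -> empty
(187,-1): col outside [0, 187] -> not filled
(185,73): row=0b10111001, col=0b1001001, row AND col = 0b1001 = 9; 9 != 73 -> empty
(109,14): row=0b1101101, col=0b1110, row AND col = 0b1100 = 12; 12 != 14 -> empty
(213,67): row=0b11010101, col=0b1000011, row AND col = 0b1000001 = 65; 65 != 67 -> empty
(132,126): row=0b10000100, col=0b1111110, row AND col = 0b100 = 4; 4 != 126 -> empty
(162,82): row=0b10100010, col=0b1010010, row AND col = 0b10 = 2; 2 != 82 -> empty
(105,69): row=0b1101001, col=0b1000101, row AND col = 0b1000001 = 65; 65 != 69 -> empty
(86,81): row=0b1010110, col=0b1010001, row AND col = 0b1010000 = 80; 80 != 81 -> empty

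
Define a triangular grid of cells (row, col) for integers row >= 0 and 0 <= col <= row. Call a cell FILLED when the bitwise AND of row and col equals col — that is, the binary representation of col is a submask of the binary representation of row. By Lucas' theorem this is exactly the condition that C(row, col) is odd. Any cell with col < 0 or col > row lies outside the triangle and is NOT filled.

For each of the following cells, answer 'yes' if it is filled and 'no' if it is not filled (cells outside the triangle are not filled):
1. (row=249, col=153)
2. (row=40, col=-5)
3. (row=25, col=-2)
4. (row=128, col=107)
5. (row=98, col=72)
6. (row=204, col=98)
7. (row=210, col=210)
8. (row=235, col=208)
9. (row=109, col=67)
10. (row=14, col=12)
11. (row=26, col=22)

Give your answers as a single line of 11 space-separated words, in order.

(249,153): row=0b11111001, col=0b10011001, row AND col = 0b10011001 = 153; 153 == 153 -> filled
(40,-5): col outside [0, 40] -> not filled
(25,-2): col outside [0, 25] -> not filled
(128,107): row=0b10000000, col=0b1101011, row AND col = 0b0 = 0; 0 != 107 -> empty
(98,72): row=0b1100010, col=0b1001000, row AND col = 0b1000000 = 64; 64 != 72 -> empty
(204,98): row=0b11001100, col=0b1100010, row AND col = 0b1000000 = 64; 64 != 98 -> empty
(210,210): row=0b11010010, col=0b11010010, row AND col = 0b11010010 = 210; 210 == 210 -> filled
(235,208): row=0b11101011, col=0b11010000, row AND col = 0b11000000 = 192; 192 != 208 -> empty
(109,67): row=0b1101101, col=0b1000011, row AND col = 0b1000001 = 65; 65 != 67 -> empty
(14,12): row=0b1110, col=0b1100, row AND col = 0b1100 = 12; 12 == 12 -> filled
(26,22): row=0b11010, col=0b10110, row AND col = 0b10010 = 18; 18 != 22 -> empty

Answer: yes no no no no no yes no no yes no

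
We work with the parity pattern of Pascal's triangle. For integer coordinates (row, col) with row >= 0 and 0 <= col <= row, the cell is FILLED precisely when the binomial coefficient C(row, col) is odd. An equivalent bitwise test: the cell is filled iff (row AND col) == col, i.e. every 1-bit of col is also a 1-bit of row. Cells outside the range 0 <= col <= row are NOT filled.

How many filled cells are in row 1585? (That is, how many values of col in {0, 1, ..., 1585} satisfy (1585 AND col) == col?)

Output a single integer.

Answer: 32

Derivation:
1585 in binary = 11000110001
popcount(1585) = number of 1-bits in 11000110001 = 5
A col c satisfies (1585 AND c) == c iff every set bit of c is also set in 1585; each of the 5 set bits of 1585 can independently be on or off in c.
count = 2^5 = 32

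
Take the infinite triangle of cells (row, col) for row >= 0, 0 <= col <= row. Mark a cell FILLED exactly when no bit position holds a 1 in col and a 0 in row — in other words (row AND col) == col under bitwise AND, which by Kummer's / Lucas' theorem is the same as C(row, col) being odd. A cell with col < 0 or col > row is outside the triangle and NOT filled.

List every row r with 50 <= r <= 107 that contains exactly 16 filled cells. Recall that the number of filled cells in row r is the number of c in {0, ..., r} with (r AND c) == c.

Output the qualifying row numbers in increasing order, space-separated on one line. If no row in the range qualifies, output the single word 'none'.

Row r has 2^popcount(r) filled cells, so we need popcount(r) = log2(16) = 4.
Scan r = 50..107 and keep those with exactly 4 one-bits:
r=50=110010 popcount=3 -> skip
r=51=110011 popcount=4 -> KEEP
r=52=110100 popcount=3 -> skip
r=53=110101 popcount=4 -> KEEP
r=54=110110 popcount=4 -> KEEP
r=55=110111 popcount=5 -> skip
r=56=111000 popcount=3 -> skip
r=57=111001 popcount=4 -> KEEP
r=58=111010 popcount=4 -> KEEP
r=59=111011 popcount=5 -> skip
r=60=111100 popcount=4 -> KEEP
r=61=111101 popcount=5 -> skip
r=62=111110 popcount=5 -> skip
r=63=111111 popcount=6 -> skip
r=64=1000000 popcount=1 -> skip
r=65=1000001 popcount=2 -> skip
r=66=1000010 popcount=2 -> skip
r=67=1000011 popcount=3 -> skip
r=68=1000100 popcount=2 -> skip
r=69=1000101 popcount=3 -> skip
r=70=1000110 popcount=3 -> skip
r=71=1000111 popcount=4 -> KEEP
r=72=1001000 popcount=2 -> skip
r=73=1001001 popcount=3 -> skip
r=74=1001010 popcount=3 -> skip
r=75=1001011 popcount=4 -> KEEP
r=76=1001100 popcount=3 -> skip
r=77=1001101 popcount=4 -> KEEP
r=78=1001110 popcount=4 -> KEEP
r=79=1001111 popcount=5 -> skip
r=80=1010000 popcount=2 -> skip
r=81=1010001 popcount=3 -> skip
r=82=1010010 popcount=3 -> skip
r=83=1010011 popcount=4 -> KEEP
r=84=1010100 popcount=3 -> skip
r=85=1010101 popcount=4 -> KEEP
r=86=1010110 popcount=4 -> KEEP
r=87=1010111 popcount=5 -> skip
r=88=1011000 popcount=3 -> skip
r=89=1011001 popcount=4 -> KEEP
r=90=1011010 popcount=4 -> KEEP
r=91=1011011 popcount=5 -> skip
r=92=1011100 popcount=4 -> KEEP
r=93=1011101 popcount=5 -> skip
r=94=1011110 popcount=5 -> skip
r=95=1011111 popcount=6 -> skip
r=96=1100000 popcount=2 -> skip
r=97=1100001 popcount=3 -> skip
r=98=1100010 popcount=3 -> skip
r=99=1100011 popcount=4 -> KEEP
r=100=1100100 popcount=3 -> skip
r=101=1100101 popcount=4 -> KEEP
r=102=1100110 popcount=4 -> KEEP
r=103=1100111 popcount=5 -> skip
r=104=1101000 popcount=3 -> skip
r=105=1101001 popcount=4 -> KEEP
r=106=1101010 popcount=4 -> KEEP
r=107=1101011 popcount=5 -> skip
Kept rows: 51 53 54 57 58 60 71 75 77 78 83 85 86 89 90 92 99 101 102 105 106

Answer: 51 53 54 57 58 60 71 75 77 78 83 85 86 89 90 92 99 101 102 105 106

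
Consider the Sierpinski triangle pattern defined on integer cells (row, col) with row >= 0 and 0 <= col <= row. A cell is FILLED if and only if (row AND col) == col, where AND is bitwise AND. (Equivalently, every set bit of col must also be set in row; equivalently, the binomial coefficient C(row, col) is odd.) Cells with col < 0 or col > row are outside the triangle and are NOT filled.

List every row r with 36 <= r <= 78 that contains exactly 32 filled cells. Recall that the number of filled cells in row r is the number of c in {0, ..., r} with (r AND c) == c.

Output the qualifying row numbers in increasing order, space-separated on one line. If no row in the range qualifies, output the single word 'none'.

Answer: 47 55 59 61 62

Derivation:
Row r has 2^popcount(r) filled cells, so we need popcount(r) = log2(32) = 5.
Scan r = 36..78 and keep those with exactly 5 one-bits:
r=36=100100 popcount=2 -> skip
r=37=100101 popcount=3 -> skip
r=38=100110 popcount=3 -> skip
r=39=100111 popcount=4 -> skip
r=40=101000 popcount=2 -> skip
r=41=101001 popcount=3 -> skip
r=42=101010 popcount=3 -> skip
r=43=101011 popcount=4 -> skip
r=44=101100 popcount=3 -> skip
r=45=101101 popcount=4 -> skip
r=46=101110 popcount=4 -> skip
r=47=101111 popcount=5 -> KEEP
r=48=110000 popcount=2 -> skip
r=49=110001 popcount=3 -> skip
r=50=110010 popcount=3 -> skip
r=51=110011 popcount=4 -> skip
r=52=110100 popcount=3 -> skip
r=53=110101 popcount=4 -> skip
r=54=110110 popcount=4 -> skip
r=55=110111 popcount=5 -> KEEP
r=56=111000 popcount=3 -> skip
r=57=111001 popcount=4 -> skip
r=58=111010 popcount=4 -> skip
r=59=111011 popcount=5 -> KEEP
r=60=111100 popcount=4 -> skip
r=61=111101 popcount=5 -> KEEP
r=62=111110 popcount=5 -> KEEP
r=63=111111 popcount=6 -> skip
r=64=1000000 popcount=1 -> skip
r=65=1000001 popcount=2 -> skip
r=66=1000010 popcount=2 -> skip
r=67=1000011 popcount=3 -> skip
r=68=1000100 popcount=2 -> skip
r=69=1000101 popcount=3 -> skip
r=70=1000110 popcount=3 -> skip
r=71=1000111 popcount=4 -> skip
r=72=1001000 popcount=2 -> skip
r=73=1001001 popcount=3 -> skip
r=74=1001010 popcount=3 -> skip
r=75=1001011 popcount=4 -> skip
r=76=1001100 popcount=3 -> skip
r=77=1001101 popcount=4 -> skip
r=78=1001110 popcount=4 -> skip
Kept rows: 47 55 59 61 62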